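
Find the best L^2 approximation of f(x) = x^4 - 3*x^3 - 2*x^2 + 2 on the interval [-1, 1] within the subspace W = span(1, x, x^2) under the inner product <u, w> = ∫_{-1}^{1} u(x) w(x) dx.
g(x) = -8*x^2/7 - 9*x/5 + 67/35

The best approximation g ∈ W is the orthogonal projection of f onto W. Writing g = a_0 + a_1 x + a_2 x^2, the coefficients solve the normal equations G · a = b where
  G_{ij} = <φ_i, φ_j> and b_i = <f, φ_i>, with φ_0 = 1, φ_1 = x, φ_2 = x^2.
G =
  [2, 0, 2/3]
  [0, 2/3, 0]
  [2/3, 0, 2/5],
b = (46/15, -6/5, 86/105).
Solving gives a_0 = 67/35, a_1 = -9/5, a_2 = -8/7, so
  g(x) = -8*x^2/7 - 9*x/5 + 67/35.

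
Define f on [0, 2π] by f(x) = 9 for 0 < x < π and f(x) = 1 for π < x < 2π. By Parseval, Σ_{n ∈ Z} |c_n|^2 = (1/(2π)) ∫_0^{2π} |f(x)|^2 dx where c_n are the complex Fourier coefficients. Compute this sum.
Σ |c_n|^2 = 41

Parseval equates the L^2 energy of f (normalised by 1/(2π)) with the ℓ^2 sum of its Fourier coefficients: (1/(2π)) ∫_0^{2π} |f|^2 = Σ |c_n|^2.
Compute the left side: (1/(2π)) [∫_0^π 9^2 dx + ∫_π^{2π} 1^2 dx] = (1/(2π)) · (81π + 1π) = (81 + 1)/2 = 41.
So Σ_{n ∈ Z} |c_n|^2 = 41.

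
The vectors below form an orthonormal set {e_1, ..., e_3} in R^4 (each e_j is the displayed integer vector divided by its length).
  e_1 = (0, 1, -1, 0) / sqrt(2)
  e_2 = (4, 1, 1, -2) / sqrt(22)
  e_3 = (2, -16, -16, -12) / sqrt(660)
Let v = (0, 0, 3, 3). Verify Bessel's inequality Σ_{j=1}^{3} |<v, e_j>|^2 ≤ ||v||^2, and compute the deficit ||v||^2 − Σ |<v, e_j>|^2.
Σ |<v, e_j>|^2 = 78/5; ||v||^2 = 18; deficit = 12/5

Write each e_j = u_j / sqrt(<u_j, u_j>) where u_j is the displayed integer vector. Then <v, e_j> = <v, u_j> / sqrt(<u_j, u_j>), so |<v, e_j>|^2 = <v, u_j>^2 / <u_j, u_j>.
Coefficients: <v, e_1> = -3/sqrt(2), <v, e_2> = -3/sqrt(22), <v, e_3> = -84/sqrt(660).
Square and sum: Σ |<v, e_j>|^2 = 78/5.
Compute ||v||^2 = v·v = 18.
Deficit = 18 − 78/5 = 12/5 ≥ 0, confirming Bessel's inequality. (The deficit equals ||v − Σ <v,e_j> e_j||^2, the squared distance from v to span{e_j}.)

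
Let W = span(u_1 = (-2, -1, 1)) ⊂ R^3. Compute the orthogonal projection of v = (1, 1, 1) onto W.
proj_W(v) = (2/3, 1/3, -1/3)

Set up U = [u_1 | ... | u_1] ∈ R^(3×1). The projector onto W = col(U) is P = U (U^T U)^(-1) U^T.
Compute U^T U =
  [6],
and U^T v = (-2).
Solve U^T U · c = U^T v for the coefficients: c = (-1/3). The projection is proj_W(v) = U c.
Check: (v - proj_W(v)) · u_1 = 0  (should be 0).
Result: proj_W(v) = (2/3, 1/3, -1/3).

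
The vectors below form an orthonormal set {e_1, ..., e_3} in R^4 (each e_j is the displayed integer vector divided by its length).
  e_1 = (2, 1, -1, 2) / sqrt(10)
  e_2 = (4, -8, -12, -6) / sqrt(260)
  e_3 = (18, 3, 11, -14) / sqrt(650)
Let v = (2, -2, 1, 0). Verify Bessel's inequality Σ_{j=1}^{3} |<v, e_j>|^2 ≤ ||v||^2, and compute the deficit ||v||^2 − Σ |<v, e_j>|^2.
Σ |<v, e_j>|^2 = 81/25; ||v||^2 = 9; deficit = 144/25

Write each e_j = u_j / sqrt(<u_j, u_j>) where u_j is the displayed integer vector. Then <v, e_j> = <v, u_j> / sqrt(<u_j, u_j>), so |<v, e_j>|^2 = <v, u_j>^2 / <u_j, u_j>.
Coefficients: <v, e_1> = 1/sqrt(10), <v, e_2> = 12/sqrt(260), <v, e_3> = 41/sqrt(650).
Square and sum: Σ |<v, e_j>|^2 = 81/25.
Compute ||v||^2 = v·v = 9.
Deficit = 9 − 81/25 = 144/25 ≥ 0, confirming Bessel's inequality. (The deficit equals ||v − Σ <v,e_j> e_j||^2, the squared distance from v to span{e_j}.)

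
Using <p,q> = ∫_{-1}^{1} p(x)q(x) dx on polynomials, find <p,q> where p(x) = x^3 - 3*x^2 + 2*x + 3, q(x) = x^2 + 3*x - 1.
<p,q> = 2

Expand the product: p(x)·q(x) = x^5 - 8*x^3 + 12*x^2 + 7*x - 3.
∫_{-1}^{1} of each monomial x^k gives [2/(k+1) if k even, 0 if k odd]. Integrating term-by-term (or equivalently evaluating the antiderivative F(x) = x^6/6 - 2*x^4 + 4*x^3 + 7*x^2/2 - 3*x at the endpoints):
  F(1) − F(−1) = 8/3 − (2/3) = 2.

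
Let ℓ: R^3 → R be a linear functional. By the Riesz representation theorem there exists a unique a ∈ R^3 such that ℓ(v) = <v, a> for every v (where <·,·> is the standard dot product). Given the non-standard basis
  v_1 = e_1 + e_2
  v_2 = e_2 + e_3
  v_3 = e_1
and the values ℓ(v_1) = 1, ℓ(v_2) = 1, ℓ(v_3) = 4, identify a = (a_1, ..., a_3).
a = (4, -3, 4)

Write a = (a_1, ..., a_3) in the standard basis. For each basis vector v_i, ℓ(v_i) = <v_i, a> is a linear equation in the a_j's. Collect the n equations into a matrix system V a = ℓ, where row i of V is v_i (expressed in the standard basis). Since V is invertible (lower-triangular with 1s on the diagonal, up to permutation), solve by back-substitution:
  V =
[[1, 1, 0],
 [0, 1, 1],
 [1, 0, 0]]
  V a = (1, 1, 4)
Solving gives a = (4, -3, 4).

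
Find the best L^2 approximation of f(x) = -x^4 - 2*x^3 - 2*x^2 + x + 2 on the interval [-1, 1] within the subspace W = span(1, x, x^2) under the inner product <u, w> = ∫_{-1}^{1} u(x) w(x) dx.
g(x) = -20*x^2/7 - x/5 + 73/35

The best approximation g ∈ W is the orthogonal projection of f onto W. Writing g = a_0 + a_1 x + a_2 x^2, the coefficients solve the normal equations G · a = b where
  G_{ij} = <φ_i, φ_j> and b_i = <f, φ_i>, with φ_0 = 1, φ_1 = x, φ_2 = x^2.
G =
  [2, 0, 2/3]
  [0, 2/3, 0]
  [2/3, 0, 2/5],
b = (34/15, -2/15, 26/105).
Solving gives a_0 = 73/35, a_1 = -1/5, a_2 = -20/7, so
  g(x) = -20*x^2/7 - x/5 + 73/35.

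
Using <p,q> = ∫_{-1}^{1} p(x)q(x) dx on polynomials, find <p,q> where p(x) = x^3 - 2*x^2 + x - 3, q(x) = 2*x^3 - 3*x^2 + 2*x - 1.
<p,q> = 404/21

Expand the product: p(x)·q(x) = 2*x^6 - 7*x^5 + 10*x^4 - 14*x^3 + 13*x^2 - 7*x + 3.
∫_{-1}^{1} of each monomial x^k gives [2/(k+1) if k even, 0 if k odd]. Integrating term-by-term (or equivalently evaluating the antiderivative F(x) = 2*x^7/7 - 7*x^6/6 + 2*x^5 - 7*x^4/2 + 13*x^3/3 - 7*x^2/2 + 3*x at the endpoints):
  F(1) − F(−1) = 61/42 − (-249/14) = 404/21.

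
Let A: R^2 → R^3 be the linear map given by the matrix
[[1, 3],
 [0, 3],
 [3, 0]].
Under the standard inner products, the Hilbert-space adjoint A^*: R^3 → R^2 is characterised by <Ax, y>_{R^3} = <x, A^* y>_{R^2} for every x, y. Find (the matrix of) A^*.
A^* = A^T =
[[1, 0, 3],
 [3, 3, 0]]

For real matrices with standard dot products, the defining identity <Ax, y> = <x, A^* y> gives (Ax)^T y = x^T (A^*) y, i.e. x^T A^T y = x^T (A^*) y. Since this holds for all x, y, we must have A^* = A^T. Therefore
A^* =
[[1, 0, 3],
 [3, 3, 0]].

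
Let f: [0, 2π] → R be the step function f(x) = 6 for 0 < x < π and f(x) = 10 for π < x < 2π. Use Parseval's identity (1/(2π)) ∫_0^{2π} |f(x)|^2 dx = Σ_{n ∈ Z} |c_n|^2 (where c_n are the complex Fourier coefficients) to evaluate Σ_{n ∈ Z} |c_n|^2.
Σ |c_n|^2 = 68

Parseval equates the L^2 energy of f (normalised by 1/(2π)) with the ℓ^2 sum of its Fourier coefficients: (1/(2π)) ∫_0^{2π} |f|^2 = Σ |c_n|^2.
Compute the left side: (1/(2π)) [∫_0^π 6^2 dx + ∫_π^{2π} 10^2 dx] = (1/(2π)) · (36π + 100π) = (36 + 100)/2 = 68.
So Σ_{n ∈ Z} |c_n|^2 = 68.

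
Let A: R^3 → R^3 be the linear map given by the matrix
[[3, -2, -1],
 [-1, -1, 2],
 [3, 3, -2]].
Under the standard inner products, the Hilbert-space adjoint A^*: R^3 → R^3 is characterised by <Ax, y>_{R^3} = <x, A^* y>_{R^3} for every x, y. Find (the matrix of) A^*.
A^* = A^T =
[[3, -1, 3],
 [-2, -1, 3],
 [-1, 2, -2]]

For real matrices with standard dot products, the defining identity <Ax, y> = <x, A^* y> gives (Ax)^T y = x^T (A^*) y, i.e. x^T A^T y = x^T (A^*) y. Since this holds for all x, y, we must have A^* = A^T. Therefore
A^* =
[[3, -1, 3],
 [-2, -1, 3],
 [-1, 2, -2]].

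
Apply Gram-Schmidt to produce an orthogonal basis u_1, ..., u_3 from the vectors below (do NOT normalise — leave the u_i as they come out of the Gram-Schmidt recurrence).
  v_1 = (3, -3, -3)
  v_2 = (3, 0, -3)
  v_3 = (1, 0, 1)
Orthogonal basis:
  u_1 = (3, -3, -3)
  u_2 = (1, 2, -1)
  u_3 = (1, 0, 1)

Apply the Gram-Schmidt recurrence
  u_1 = v_1
  u_i = v_i − Σ_{j<i} ((v_i · u_j) / (u_j · u_j)) · u_j.

Step by step this gives:
  u_1 = (3, -3, -3)
  u_2 = (1, 2, -1)
  u_3 = (1, 0, 1)

Orthogonality check:
  u_2 · u_1 = 0 (should be 0)
  u_3 · u_1 = 0 (should be 0)
  u_3 · u_2 = 0 (should be 0)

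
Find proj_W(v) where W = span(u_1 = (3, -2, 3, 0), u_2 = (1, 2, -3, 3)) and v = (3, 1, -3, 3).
proj_W(v) = (519/203, 302/203, -453/203, 729/203)

Set up U = [u_1 | ... | u_2] ∈ R^(4×2). The projector onto W = col(U) is P = U (U^T U)^(-1) U^T.
Compute U^T U =
  [22, -10]
  [-10, 23],
and U^T v = (-2, 23).
Solve U^T U · c = U^T v for the coefficients: c = (92/203, 243/203). The projection is proj_W(v) = U c.
Check: (v - proj_W(v)) · u_1 = 0  (should be 0).
Check: (v - proj_W(v)) · u_2 = 0  (should be 0).
Result: proj_W(v) = (519/203, 302/203, -453/203, 729/203).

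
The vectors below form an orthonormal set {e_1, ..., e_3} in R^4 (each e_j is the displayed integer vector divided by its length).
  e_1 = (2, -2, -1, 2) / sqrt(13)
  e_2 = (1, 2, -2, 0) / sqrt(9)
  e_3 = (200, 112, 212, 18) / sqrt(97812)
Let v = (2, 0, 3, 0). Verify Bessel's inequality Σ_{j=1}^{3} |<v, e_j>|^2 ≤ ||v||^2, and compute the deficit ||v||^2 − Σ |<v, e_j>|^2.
Σ |<v, e_j>|^2 = 2681/209; ||v||^2 = 13; deficit = 36/209

Write each e_j = u_j / sqrt(<u_j, u_j>) where u_j is the displayed integer vector. Then <v, e_j> = <v, u_j> / sqrt(<u_j, u_j>), so |<v, e_j>|^2 = <v, u_j>^2 / <u_j, u_j>.
Coefficients: <v, e_1> = 1/sqrt(13), <v, e_2> = -4/sqrt(9), <v, e_3> = 1036/sqrt(97812).
Square and sum: Σ |<v, e_j>|^2 = 2681/209.
Compute ||v||^2 = v·v = 13.
Deficit = 13 − 2681/209 = 36/209 ≥ 0, confirming Bessel's inequality. (The deficit equals ||v − Σ <v,e_j> e_j||^2, the squared distance from v to span{e_j}.)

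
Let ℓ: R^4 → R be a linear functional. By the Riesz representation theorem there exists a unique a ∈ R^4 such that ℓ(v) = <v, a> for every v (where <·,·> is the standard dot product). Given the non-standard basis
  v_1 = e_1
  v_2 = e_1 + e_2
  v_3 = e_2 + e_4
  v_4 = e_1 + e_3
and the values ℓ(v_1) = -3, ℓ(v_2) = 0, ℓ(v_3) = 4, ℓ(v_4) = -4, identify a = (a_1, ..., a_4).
a = (-3, 3, -1, 1)

Write a = (a_1, ..., a_4) in the standard basis. For each basis vector v_i, ℓ(v_i) = <v_i, a> is a linear equation in the a_j's. Collect the n equations into a matrix system V a = ℓ, where row i of V is v_i (expressed in the standard basis). Since V is invertible (lower-triangular with 1s on the diagonal, up to permutation), solve by back-substitution:
  V =
[[1, 0, 0, 0],
 [1, 1, 0, 0],
 [0, 1, 0, 1],
 [1, 0, 1, 0]]
  V a = (-3, 0, 4, -4)
Solving gives a = (-3, 3, -1, 1).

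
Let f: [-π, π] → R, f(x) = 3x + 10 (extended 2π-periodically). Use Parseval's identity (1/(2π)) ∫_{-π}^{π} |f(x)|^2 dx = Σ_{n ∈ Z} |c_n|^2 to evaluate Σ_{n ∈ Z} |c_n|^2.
Σ |c_n|^2 = 3π^2 + 100

Expand and integrate term by term over [-π, π]:
  ∫ (3x)^2 dx = 9·(2π^3/3); ∫ 2·3·(10)·x dx = 0 (odd integrand); ∫ 10^2 dx = 100·2π.
So (1/(2π)) ∫_{-π}^{π} (3x + 10)^2 dx = 9π^2/3 + 100 = 3π^2 + 100.
Parseval ⇒ Σ |c_n|^2 = 3π^2 + 100.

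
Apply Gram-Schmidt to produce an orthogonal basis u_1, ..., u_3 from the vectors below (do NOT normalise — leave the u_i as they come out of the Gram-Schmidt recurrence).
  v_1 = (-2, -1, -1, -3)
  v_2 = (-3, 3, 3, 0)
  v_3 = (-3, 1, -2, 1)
Orthogonal basis:
  u_1 = (-2, -1, -1, -3)
  u_2 = (-3, 3, 3, 0)
  u_3 = (-9/5, 3/5, -12/5, 9/5)

Apply the Gram-Schmidt recurrence
  u_1 = v_1
  u_i = v_i − Σ_{j<i} ((v_i · u_j) / (u_j · u_j)) · u_j.

Step by step this gives:
  u_1 = (-2, -1, -1, -3)
  u_2 = (-3, 3, 3, 0)
  u_3 = (-9/5, 3/5, -12/5, 9/5)

Orthogonality check:
  u_2 · u_1 = 0 (should be 0)
  u_3 · u_1 = 0 (should be 0)
  u_3 · u_2 = 0 (should be 0)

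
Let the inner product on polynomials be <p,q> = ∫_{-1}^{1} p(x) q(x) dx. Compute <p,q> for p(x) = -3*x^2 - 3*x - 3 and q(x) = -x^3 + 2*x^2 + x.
<p,q> = -36/5

Expand the product: p(x)·q(x) = 3*x^5 - 3*x^4 - 6*x^3 - 9*x^2 - 3*x.
∫_{-1}^{1} of each monomial x^k gives [2/(k+1) if k even, 0 if k odd]. Integrating term-by-term (or equivalently evaluating the antiderivative F(x) = x^6/2 - 3*x^5/5 - 3*x^4/2 - 3*x^3 - 3*x^2/2 at the endpoints):
  F(1) − F(−1) = -61/10 − (11/10) = -36/5.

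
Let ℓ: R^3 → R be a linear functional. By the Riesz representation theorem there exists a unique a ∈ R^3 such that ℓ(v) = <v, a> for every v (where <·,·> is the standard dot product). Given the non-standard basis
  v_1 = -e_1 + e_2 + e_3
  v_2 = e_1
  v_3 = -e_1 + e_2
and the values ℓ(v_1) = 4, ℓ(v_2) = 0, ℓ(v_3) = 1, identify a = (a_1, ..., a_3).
a = (0, 1, 3)

Write a = (a_1, ..., a_3) in the standard basis. For each basis vector v_i, ℓ(v_i) = <v_i, a> is a linear equation in the a_j's. Collect the n equations into a matrix system V a = ℓ, where row i of V is v_i (expressed in the standard basis). Since V is invertible (lower-triangular with 1s on the diagonal, up to permutation), solve by back-substitution:
  V =
[[-1, 1, 1],
 [1, 0, 0],
 [-1, 1, 0]]
  V a = (4, 0, 1)
Solving gives a = (0, 1, 3).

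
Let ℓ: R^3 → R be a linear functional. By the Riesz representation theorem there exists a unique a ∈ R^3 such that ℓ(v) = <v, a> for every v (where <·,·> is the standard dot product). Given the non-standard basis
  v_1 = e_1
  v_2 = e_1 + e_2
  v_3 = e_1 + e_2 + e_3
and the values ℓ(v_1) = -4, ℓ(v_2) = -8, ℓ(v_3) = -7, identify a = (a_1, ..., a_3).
a = (-4, -4, 1)

Write a = (a_1, ..., a_3) in the standard basis. For each basis vector v_i, ℓ(v_i) = <v_i, a> is a linear equation in the a_j's. Collect the n equations into a matrix system V a = ℓ, where row i of V is v_i (expressed in the standard basis). Since V is invertible (lower-triangular with 1s on the diagonal, up to permutation), solve by back-substitution:
  V =
[[1, 0, 0],
 [1, 1, 0],
 [1, 1, 1]]
  V a = (-4, -8, -7)
Solving gives a = (-4, -4, 1).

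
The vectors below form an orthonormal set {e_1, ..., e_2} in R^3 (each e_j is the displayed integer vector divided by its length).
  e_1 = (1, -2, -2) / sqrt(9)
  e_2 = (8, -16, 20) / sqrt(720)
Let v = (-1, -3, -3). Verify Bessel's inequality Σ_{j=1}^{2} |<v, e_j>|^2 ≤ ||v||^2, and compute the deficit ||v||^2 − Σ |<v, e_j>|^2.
Σ |<v, e_j>|^2 = 14; ||v||^2 = 19; deficit = 5

Write each e_j = u_j / sqrt(<u_j, u_j>) where u_j is the displayed integer vector. Then <v, e_j> = <v, u_j> / sqrt(<u_j, u_j>), so |<v, e_j>|^2 = <v, u_j>^2 / <u_j, u_j>.
Coefficients: <v, e_1> = 11/sqrt(9), <v, e_2> = -20/sqrt(720).
Square and sum: Σ |<v, e_j>|^2 = 14.
Compute ||v||^2 = v·v = 19.
Deficit = 19 − 14 = 5 ≥ 0, confirming Bessel's inequality. (The deficit equals ||v − Σ <v,e_j> e_j||^2, the squared distance from v to span{e_j}.)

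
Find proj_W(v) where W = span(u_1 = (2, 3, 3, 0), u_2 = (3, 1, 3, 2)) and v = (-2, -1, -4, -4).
proj_W(v) = (-47/13, -15/26, -87/26, -36/13)

Set up U = [u_1 | ... | u_2] ∈ R^(4×2). The projector onto W = col(U) is P = U (U^T U)^(-1) U^T.
Compute U^T U =
  [22, 18]
  [18, 23],
and U^T v = (-19, -27).
Solve U^T U · c = U^T v for the coefficients: c = (7/26, -18/13). The projection is proj_W(v) = U c.
Check: (v - proj_W(v)) · u_1 = 0  (should be 0).
Check: (v - proj_W(v)) · u_2 = 0  (should be 0).
Result: proj_W(v) = (-47/13, -15/26, -87/26, -36/13).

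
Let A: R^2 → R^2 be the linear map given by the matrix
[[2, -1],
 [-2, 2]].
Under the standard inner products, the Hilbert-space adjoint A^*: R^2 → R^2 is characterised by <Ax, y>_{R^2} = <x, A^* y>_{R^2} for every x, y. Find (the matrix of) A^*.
A^* = A^T =
[[2, -2],
 [-1, 2]]

For real matrices with standard dot products, the defining identity <Ax, y> = <x, A^* y> gives (Ax)^T y = x^T (A^*) y, i.e. x^T A^T y = x^T (A^*) y. Since this holds for all x, y, we must have A^* = A^T. Therefore
A^* =
[[2, -2],
 [-1, 2]].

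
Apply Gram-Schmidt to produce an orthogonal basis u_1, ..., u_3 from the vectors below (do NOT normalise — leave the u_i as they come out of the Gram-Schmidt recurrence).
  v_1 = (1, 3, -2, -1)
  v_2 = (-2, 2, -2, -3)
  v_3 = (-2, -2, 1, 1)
Orthogonal basis:
  u_1 = (1, 3, -2, -1)
  u_2 = (-41/15, -1/5, -8/15, -34/15)
  u_3 = (-60/97, 24/97, -33/97, 78/97)

Apply the Gram-Schmidt recurrence
  u_1 = v_1
  u_i = v_i − Σ_{j<i} ((v_i · u_j) / (u_j · u_j)) · u_j.

Step by step this gives:
  u_1 = (1, 3, -2, -1)
  u_2 = (-41/15, -1/5, -8/15, -34/15)
  u_3 = (-60/97, 24/97, -33/97, 78/97)

Orthogonality check:
  u_2 · u_1 = 0 (should be 0)
  u_3 · u_1 = 0 (should be 0)
  u_3 · u_2 = 0 (should be 0)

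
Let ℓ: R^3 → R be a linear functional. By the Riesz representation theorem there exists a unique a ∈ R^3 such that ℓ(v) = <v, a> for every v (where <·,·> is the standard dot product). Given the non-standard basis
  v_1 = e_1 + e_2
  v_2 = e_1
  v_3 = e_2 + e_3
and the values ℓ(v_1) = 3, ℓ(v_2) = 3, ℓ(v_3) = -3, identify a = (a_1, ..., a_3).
a = (3, 0, -3)

Write a = (a_1, ..., a_3) in the standard basis. For each basis vector v_i, ℓ(v_i) = <v_i, a> is a linear equation in the a_j's. Collect the n equations into a matrix system V a = ℓ, where row i of V is v_i (expressed in the standard basis). Since V is invertible (lower-triangular with 1s on the diagonal, up to permutation), solve by back-substitution:
  V =
[[1, 1, 0],
 [1, 0, 0],
 [0, 1, 1]]
  V a = (3, 3, -3)
Solving gives a = (3, 0, -3).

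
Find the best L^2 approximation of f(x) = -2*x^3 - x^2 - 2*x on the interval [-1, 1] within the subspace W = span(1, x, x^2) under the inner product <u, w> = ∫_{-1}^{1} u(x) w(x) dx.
g(x) = -x^2 - 16*x/5

The best approximation g ∈ W is the orthogonal projection of f onto W. Writing g = a_0 + a_1 x + a_2 x^2, the coefficients solve the normal equations G · a = b where
  G_{ij} = <φ_i, φ_j> and b_i = <f, φ_i>, with φ_0 = 1, φ_1 = x, φ_2 = x^2.
G =
  [2, 0, 2/3]
  [0, 2/3, 0]
  [2/3, 0, 2/5],
b = (-2/3, -32/15, -2/5).
Solving gives a_0 = 0, a_1 = -16/5, a_2 = -1, so
  g(x) = -x^2 - 16*x/5.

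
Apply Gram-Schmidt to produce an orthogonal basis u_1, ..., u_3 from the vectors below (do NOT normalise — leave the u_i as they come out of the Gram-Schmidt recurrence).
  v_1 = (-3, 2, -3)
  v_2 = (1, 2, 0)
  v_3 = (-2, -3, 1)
Orthogonal basis:
  u_1 = (-3, 2, -3)
  u_2 = (25/22, 21/11, 3/22)
  u_3 = (-66/109, 33/109, 88/109)

Apply the Gram-Schmidt recurrence
  u_1 = v_1
  u_i = v_i − Σ_{j<i} ((v_i · u_j) / (u_j · u_j)) · u_j.

Step by step this gives:
  u_1 = (-3, 2, -3)
  u_2 = (25/22, 21/11, 3/22)
  u_3 = (-66/109, 33/109, 88/109)

Orthogonality check:
  u_2 · u_1 = 0 (should be 0)
  u_3 · u_1 = 0 (should be 0)
  u_3 · u_2 = 0 (should be 0)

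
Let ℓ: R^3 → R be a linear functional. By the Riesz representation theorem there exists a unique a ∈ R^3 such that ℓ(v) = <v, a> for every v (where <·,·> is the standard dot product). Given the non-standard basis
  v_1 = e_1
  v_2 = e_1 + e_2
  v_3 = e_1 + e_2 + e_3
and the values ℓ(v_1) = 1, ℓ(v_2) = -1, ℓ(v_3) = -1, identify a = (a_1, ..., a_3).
a = (1, -2, 0)

Write a = (a_1, ..., a_3) in the standard basis. For each basis vector v_i, ℓ(v_i) = <v_i, a> is a linear equation in the a_j's. Collect the n equations into a matrix system V a = ℓ, where row i of V is v_i (expressed in the standard basis). Since V is invertible (lower-triangular with 1s on the diagonal, up to permutation), solve by back-substitution:
  V =
[[1, 0, 0],
 [1, 1, 0],
 [1, 1, 1]]
  V a = (1, -1, -1)
Solving gives a = (1, -2, 0).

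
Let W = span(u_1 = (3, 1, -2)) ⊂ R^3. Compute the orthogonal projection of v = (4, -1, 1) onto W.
proj_W(v) = (27/14, 9/14, -9/7)

Set up U = [u_1 | ... | u_1] ∈ R^(3×1). The projector onto W = col(U) is P = U (U^T U)^(-1) U^T.
Compute U^T U =
  [14],
and U^T v = (9).
Solve U^T U · c = U^T v for the coefficients: c = (9/14). The projection is proj_W(v) = U c.
Check: (v - proj_W(v)) · u_1 = 0  (should be 0).
Result: proj_W(v) = (27/14, 9/14, -9/7).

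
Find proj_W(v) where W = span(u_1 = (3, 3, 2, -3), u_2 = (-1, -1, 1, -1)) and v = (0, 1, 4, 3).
proj_W(v) = (22/123, 22/123, 6/41, -26/123)

Set up U = [u_1 | ... | u_2] ∈ R^(4×2). The projector onto W = col(U) is P = U (U^T U)^(-1) U^T.
Compute U^T U =
  [31, -1]
  [-1, 4],
and U^T v = (2, 0).
Solve U^T U · c = U^T v for the coefficients: c = (8/123, 2/123). The projection is proj_W(v) = U c.
Check: (v - proj_W(v)) · u_1 = 0  (should be 0).
Check: (v - proj_W(v)) · u_2 = 0  (should be 0).
Result: proj_W(v) = (22/123, 22/123, 6/41, -26/123).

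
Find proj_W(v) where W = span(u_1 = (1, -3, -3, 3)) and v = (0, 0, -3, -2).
proj_W(v) = (3/28, -9/28, -9/28, 9/28)

Set up U = [u_1 | ... | u_1] ∈ R^(4×1). The projector onto W = col(U) is P = U (U^T U)^(-1) U^T.
Compute U^T U =
  [28],
and U^T v = (3).
Solve U^T U · c = U^T v for the coefficients: c = (3/28). The projection is proj_W(v) = U c.
Check: (v - proj_W(v)) · u_1 = 0  (should be 0).
Result: proj_W(v) = (3/28, -9/28, -9/28, 9/28).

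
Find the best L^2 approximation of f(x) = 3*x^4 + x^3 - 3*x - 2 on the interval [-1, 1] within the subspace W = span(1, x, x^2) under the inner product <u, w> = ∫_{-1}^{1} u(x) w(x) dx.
g(x) = 18*x^2/7 - 12*x/5 - 79/35

The best approximation g ∈ W is the orthogonal projection of f onto W. Writing g = a_0 + a_1 x + a_2 x^2, the coefficients solve the normal equations G · a = b where
  G_{ij} = <φ_i, φ_j> and b_i = <f, φ_i>, with φ_0 = 1, φ_1 = x, φ_2 = x^2.
G =
  [2, 0, 2/3]
  [0, 2/3, 0]
  [2/3, 0, 2/5],
b = (-14/5, -8/5, -10/21).
Solving gives a_0 = -79/35, a_1 = -12/5, a_2 = 18/7, so
  g(x) = 18*x^2/7 - 12*x/5 - 79/35.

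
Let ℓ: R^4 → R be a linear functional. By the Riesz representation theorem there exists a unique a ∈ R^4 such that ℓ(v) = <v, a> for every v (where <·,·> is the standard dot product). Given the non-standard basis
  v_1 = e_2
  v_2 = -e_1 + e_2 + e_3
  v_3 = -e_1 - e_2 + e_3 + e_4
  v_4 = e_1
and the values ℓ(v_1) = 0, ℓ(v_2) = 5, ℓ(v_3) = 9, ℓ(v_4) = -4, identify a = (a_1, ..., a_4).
a = (-4, 0, 1, 4)

Write a = (a_1, ..., a_4) in the standard basis. For each basis vector v_i, ℓ(v_i) = <v_i, a> is a linear equation in the a_j's. Collect the n equations into a matrix system V a = ℓ, where row i of V is v_i (expressed in the standard basis). Since V is invertible (lower-triangular with 1s on the diagonal, up to permutation), solve by back-substitution:
  V =
[[0, 1, 0, 0],
 [-1, 1, 1, 0],
 [-1, -1, 1, 1],
 [1, 0, 0, 0]]
  V a = (0, 5, 9, -4)
Solving gives a = (-4, 0, 1, 4).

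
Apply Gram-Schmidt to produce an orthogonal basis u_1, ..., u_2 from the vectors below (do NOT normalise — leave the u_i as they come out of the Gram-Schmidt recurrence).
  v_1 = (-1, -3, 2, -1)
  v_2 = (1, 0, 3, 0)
Orthogonal basis:
  u_1 = (-1, -3, 2, -1)
  u_2 = (4/3, 1, 7/3, 1/3)

Apply the Gram-Schmidt recurrence
  u_1 = v_1
  u_i = v_i − Σ_{j<i} ((v_i · u_j) / (u_j · u_j)) · u_j.

Step by step this gives:
  u_1 = (-1, -3, 2, -1)
  u_2 = (4/3, 1, 7/3, 1/3)

Orthogonality check:
  u_2 · u_1 = 0 (should be 0)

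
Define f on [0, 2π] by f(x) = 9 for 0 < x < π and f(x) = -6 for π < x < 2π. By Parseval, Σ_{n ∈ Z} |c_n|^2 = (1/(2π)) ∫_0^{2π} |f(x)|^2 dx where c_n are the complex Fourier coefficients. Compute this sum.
Σ |c_n|^2 = 117/2

Parseval equates the L^2 energy of f (normalised by 1/(2π)) with the ℓ^2 sum of its Fourier coefficients: (1/(2π)) ∫_0^{2π} |f|^2 = Σ |c_n|^2.
Compute the left side: (1/(2π)) [∫_0^π 9^2 dx + ∫_π^{2π} (-6)^2 dx] = (1/(2π)) · (81π + 36π) = (81 + 36)/2 = 117/2.
So Σ_{n ∈ Z} |c_n|^2 = 117/2.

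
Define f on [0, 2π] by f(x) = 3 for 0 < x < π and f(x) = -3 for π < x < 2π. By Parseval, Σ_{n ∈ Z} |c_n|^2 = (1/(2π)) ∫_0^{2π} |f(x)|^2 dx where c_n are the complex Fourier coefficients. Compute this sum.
Σ |c_n|^2 = 9

Parseval equates the L^2 energy of f (normalised by 1/(2π)) with the ℓ^2 sum of its Fourier coefficients: (1/(2π)) ∫_0^{2π} |f|^2 = Σ |c_n|^2.
Compute the left side: (1/(2π)) [∫_0^π 3^2 dx + ∫_π^{2π} (-3)^2 dx] = (1/(2π)) · (9π + 9π) = (9 + 9)/2 = 9.
So Σ_{n ∈ Z} |c_n|^2 = 9.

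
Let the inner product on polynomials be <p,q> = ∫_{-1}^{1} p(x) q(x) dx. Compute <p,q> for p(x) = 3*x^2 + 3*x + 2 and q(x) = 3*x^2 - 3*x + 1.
<p,q> = 38/5

Expand the product: p(x)·q(x) = 9*x^4 - 3*x + 2.
∫_{-1}^{1} of each monomial x^k gives [2/(k+1) if k even, 0 if k odd]. Integrating term-by-term (or equivalently evaluating the antiderivative F(x) = 9*x^5/5 - 3*x^2/2 + 2*x at the endpoints):
  F(1) − F(−1) = 23/10 − (-53/10) = 38/5.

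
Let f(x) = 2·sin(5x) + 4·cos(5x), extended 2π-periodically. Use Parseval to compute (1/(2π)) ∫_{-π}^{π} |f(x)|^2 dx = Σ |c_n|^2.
Σ |c_n|^2 = 10

Expand |f|^2 and use orthogonality of {sin(nx), cos(mx)} on [-π, π]:
  ∫_{-π}^{π} sin(nx)^2 dx = π, ∫ cos(mx)^2 dx = π, and cross terms integrate to 0.
So ∫_{-π}^{π} f(x)^2 dx = 2^2 · π + 4^2 · π = (4 + 16)π.
Divide by 2π: (4 + 16)/2 = 10.
By Parseval, this equals Σ |c_n|^2.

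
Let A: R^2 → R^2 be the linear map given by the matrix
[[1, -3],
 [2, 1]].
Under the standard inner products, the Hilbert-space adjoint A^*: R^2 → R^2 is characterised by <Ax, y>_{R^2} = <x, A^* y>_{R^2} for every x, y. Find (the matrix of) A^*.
A^* = A^T =
[[1, 2],
 [-3, 1]]

For real matrices with standard dot products, the defining identity <Ax, y> = <x, A^* y> gives (Ax)^T y = x^T (A^*) y, i.e. x^T A^T y = x^T (A^*) y. Since this holds for all x, y, we must have A^* = A^T. Therefore
A^* =
[[1, 2],
 [-3, 1]].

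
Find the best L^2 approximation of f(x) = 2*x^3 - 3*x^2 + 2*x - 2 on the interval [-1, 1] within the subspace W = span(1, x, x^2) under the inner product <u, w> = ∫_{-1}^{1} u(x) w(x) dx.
g(x) = -3*x^2 + 16*x/5 - 2

The best approximation g ∈ W is the orthogonal projection of f onto W. Writing g = a_0 + a_1 x + a_2 x^2, the coefficients solve the normal equations G · a = b where
  G_{ij} = <φ_i, φ_j> and b_i = <f, φ_i>, with φ_0 = 1, φ_1 = x, φ_2 = x^2.
G =
  [2, 0, 2/3]
  [0, 2/3, 0]
  [2/3, 0, 2/5],
b = (-6, 32/15, -38/15).
Solving gives a_0 = -2, a_1 = 16/5, a_2 = -3, so
  g(x) = -3*x^2 + 16*x/5 - 2.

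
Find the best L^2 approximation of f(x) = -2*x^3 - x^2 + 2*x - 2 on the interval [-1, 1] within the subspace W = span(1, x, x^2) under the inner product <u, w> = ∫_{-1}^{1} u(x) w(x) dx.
g(x) = -x^2 + 4*x/5 - 2

The best approximation g ∈ W is the orthogonal projection of f onto W. Writing g = a_0 + a_1 x + a_2 x^2, the coefficients solve the normal equations G · a = b where
  G_{ij} = <φ_i, φ_j> and b_i = <f, φ_i>, with φ_0 = 1, φ_1 = x, φ_2 = x^2.
G =
  [2, 0, 2/3]
  [0, 2/3, 0]
  [2/3, 0, 2/5],
b = (-14/3, 8/15, -26/15).
Solving gives a_0 = -2, a_1 = 4/5, a_2 = -1, so
  g(x) = -x^2 + 4*x/5 - 2.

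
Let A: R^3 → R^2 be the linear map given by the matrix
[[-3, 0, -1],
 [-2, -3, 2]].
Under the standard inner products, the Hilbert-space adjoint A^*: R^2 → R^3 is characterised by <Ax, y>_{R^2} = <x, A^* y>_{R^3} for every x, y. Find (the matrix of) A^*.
A^* = A^T =
[[-3, -2],
 [0, -3],
 [-1, 2]]

For real matrices with standard dot products, the defining identity <Ax, y> = <x, A^* y> gives (Ax)^T y = x^T (A^*) y, i.e. x^T A^T y = x^T (A^*) y. Since this holds for all x, y, we must have A^* = A^T. Therefore
A^* =
[[-3, -2],
 [0, -3],
 [-1, 2]].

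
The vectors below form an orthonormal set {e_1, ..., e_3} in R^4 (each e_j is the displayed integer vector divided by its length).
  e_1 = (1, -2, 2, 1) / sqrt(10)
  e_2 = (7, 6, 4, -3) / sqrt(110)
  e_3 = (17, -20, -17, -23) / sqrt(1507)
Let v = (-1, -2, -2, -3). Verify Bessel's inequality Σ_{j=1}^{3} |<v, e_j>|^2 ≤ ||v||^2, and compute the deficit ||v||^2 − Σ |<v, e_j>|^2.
Σ |<v, e_j>|^2 = 2066/137; ||v||^2 = 18; deficit = 400/137

Write each e_j = u_j / sqrt(<u_j, u_j>) where u_j is the displayed integer vector. Then <v, e_j> = <v, u_j> / sqrt(<u_j, u_j>), so |<v, e_j>|^2 = <v, u_j>^2 / <u_j, u_j>.
Coefficients: <v, e_1> = -4/sqrt(10), <v, e_2> = -18/sqrt(110), <v, e_3> = 126/sqrt(1507).
Square and sum: Σ |<v, e_j>|^2 = 2066/137.
Compute ||v||^2 = v·v = 18.
Deficit = 18 − 2066/137 = 400/137 ≥ 0, confirming Bessel's inequality. (The deficit equals ||v − Σ <v,e_j> e_j||^2, the squared distance from v to span{e_j}.)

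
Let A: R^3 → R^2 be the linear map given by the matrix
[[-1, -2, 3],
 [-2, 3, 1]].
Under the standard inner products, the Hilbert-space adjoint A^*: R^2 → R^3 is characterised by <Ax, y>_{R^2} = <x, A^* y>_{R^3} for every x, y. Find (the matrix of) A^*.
A^* = A^T =
[[-1, -2],
 [-2, 3],
 [3, 1]]

For real matrices with standard dot products, the defining identity <Ax, y> = <x, A^* y> gives (Ax)^T y = x^T (A^*) y, i.e. x^T A^T y = x^T (A^*) y. Since this holds for all x, y, we must have A^* = A^T. Therefore
A^* =
[[-1, -2],
 [-2, 3],
 [3, 1]].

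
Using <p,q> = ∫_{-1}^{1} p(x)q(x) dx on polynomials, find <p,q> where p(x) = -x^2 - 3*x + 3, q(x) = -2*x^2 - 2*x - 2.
<p,q> = -148/15

Expand the product: p(x)·q(x) = 2*x^4 + 8*x^3 + 2*x^2 - 6.
∫_{-1}^{1} of each monomial x^k gives [2/(k+1) if k even, 0 if k odd]. Integrating term-by-term (or equivalently evaluating the antiderivative F(x) = 2*x^5/5 + 2*x^4 + 2*x^3/3 - 6*x at the endpoints):
  F(1) − F(−1) = -44/15 − (104/15) = -148/15.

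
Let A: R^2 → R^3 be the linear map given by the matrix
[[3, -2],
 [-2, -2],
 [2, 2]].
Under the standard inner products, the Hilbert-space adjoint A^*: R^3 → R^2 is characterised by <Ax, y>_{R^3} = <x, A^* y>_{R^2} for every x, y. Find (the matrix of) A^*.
A^* = A^T =
[[3, -2, 2],
 [-2, -2, 2]]

For real matrices with standard dot products, the defining identity <Ax, y> = <x, A^* y> gives (Ax)^T y = x^T (A^*) y, i.e. x^T A^T y = x^T (A^*) y. Since this holds for all x, y, we must have A^* = A^T. Therefore
A^* =
[[3, -2, 2],
 [-2, -2, 2]].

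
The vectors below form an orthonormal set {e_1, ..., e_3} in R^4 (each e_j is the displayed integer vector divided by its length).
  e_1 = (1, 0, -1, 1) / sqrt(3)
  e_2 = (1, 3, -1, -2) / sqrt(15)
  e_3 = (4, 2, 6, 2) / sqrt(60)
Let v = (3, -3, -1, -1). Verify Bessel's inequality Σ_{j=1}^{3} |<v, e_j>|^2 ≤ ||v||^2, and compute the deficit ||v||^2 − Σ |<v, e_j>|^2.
Σ |<v, e_j>|^2 = 11/3; ||v||^2 = 20; deficit = 49/3

Write each e_j = u_j / sqrt(<u_j, u_j>) where u_j is the displayed integer vector. Then <v, e_j> = <v, u_j> / sqrt(<u_j, u_j>), so |<v, e_j>|^2 = <v, u_j>^2 / <u_j, u_j>.
Coefficients: <v, e_1> = 3/sqrt(3), <v, e_2> = -3/sqrt(15), <v, e_3> = -2/sqrt(60).
Square and sum: Σ |<v, e_j>|^2 = 11/3.
Compute ||v||^2 = v·v = 20.
Deficit = 20 − 11/3 = 49/3 ≥ 0, confirming Bessel's inequality. (The deficit equals ||v − Σ <v,e_j> e_j||^2, the squared distance from v to span{e_j}.)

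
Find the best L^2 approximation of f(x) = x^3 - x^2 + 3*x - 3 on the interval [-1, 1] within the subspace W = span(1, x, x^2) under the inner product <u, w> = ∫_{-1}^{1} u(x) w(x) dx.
g(x) = -x^2 + 18*x/5 - 3

The best approximation g ∈ W is the orthogonal projection of f onto W. Writing g = a_0 + a_1 x + a_2 x^2, the coefficients solve the normal equations G · a = b where
  G_{ij} = <φ_i, φ_j> and b_i = <f, φ_i>, with φ_0 = 1, φ_1 = x, φ_2 = x^2.
G =
  [2, 0, 2/3]
  [0, 2/3, 0]
  [2/3, 0, 2/5],
b = (-20/3, 12/5, -12/5).
Solving gives a_0 = -3, a_1 = 18/5, a_2 = -1, so
  g(x) = -x^2 + 18*x/5 - 3.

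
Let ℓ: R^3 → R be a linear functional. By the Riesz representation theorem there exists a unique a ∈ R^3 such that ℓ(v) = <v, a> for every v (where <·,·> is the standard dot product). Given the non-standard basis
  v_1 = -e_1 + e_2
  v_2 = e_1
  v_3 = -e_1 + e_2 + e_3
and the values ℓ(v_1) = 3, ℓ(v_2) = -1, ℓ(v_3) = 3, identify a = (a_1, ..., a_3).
a = (-1, 2, 0)

Write a = (a_1, ..., a_3) in the standard basis. For each basis vector v_i, ℓ(v_i) = <v_i, a> is a linear equation in the a_j's. Collect the n equations into a matrix system V a = ℓ, where row i of V is v_i (expressed in the standard basis). Since V is invertible (lower-triangular with 1s on the diagonal, up to permutation), solve by back-substitution:
  V =
[[-1, 1, 0],
 [1, 0, 0],
 [-1, 1, 1]]
  V a = (3, -1, 3)
Solving gives a = (-1, 2, 0).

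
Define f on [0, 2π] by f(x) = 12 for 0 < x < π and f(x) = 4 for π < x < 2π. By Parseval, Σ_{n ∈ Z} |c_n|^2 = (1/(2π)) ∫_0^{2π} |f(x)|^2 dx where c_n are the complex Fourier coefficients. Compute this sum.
Σ |c_n|^2 = 80

Parseval equates the L^2 energy of f (normalised by 1/(2π)) with the ℓ^2 sum of its Fourier coefficients: (1/(2π)) ∫_0^{2π} |f|^2 = Σ |c_n|^2.
Compute the left side: (1/(2π)) [∫_0^π 12^2 dx + ∫_π^{2π} 4^2 dx] = (1/(2π)) · (144π + 16π) = (144 + 16)/2 = 80.
So Σ_{n ∈ Z} |c_n|^2 = 80.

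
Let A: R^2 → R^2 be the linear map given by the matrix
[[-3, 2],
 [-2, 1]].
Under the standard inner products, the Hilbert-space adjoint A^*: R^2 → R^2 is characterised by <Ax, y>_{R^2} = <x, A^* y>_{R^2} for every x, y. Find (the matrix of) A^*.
A^* = A^T =
[[-3, -2],
 [2, 1]]

For real matrices with standard dot products, the defining identity <Ax, y> = <x, A^* y> gives (Ax)^T y = x^T (A^*) y, i.e. x^T A^T y = x^T (A^*) y. Since this holds for all x, y, we must have A^* = A^T. Therefore
A^* =
[[-3, -2],
 [2, 1]].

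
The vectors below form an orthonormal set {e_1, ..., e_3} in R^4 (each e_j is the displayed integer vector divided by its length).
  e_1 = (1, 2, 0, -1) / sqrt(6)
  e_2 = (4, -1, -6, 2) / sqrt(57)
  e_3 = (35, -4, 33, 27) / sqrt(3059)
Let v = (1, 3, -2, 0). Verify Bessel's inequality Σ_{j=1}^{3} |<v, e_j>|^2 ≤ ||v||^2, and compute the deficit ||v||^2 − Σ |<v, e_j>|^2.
Σ |<v, e_j>|^2 = 3779/322; ||v||^2 = 14; deficit = 729/322

Write each e_j = u_j / sqrt(<u_j, u_j>) where u_j is the displayed integer vector. Then <v, e_j> = <v, u_j> / sqrt(<u_j, u_j>), so |<v, e_j>|^2 = <v, u_j>^2 / <u_j, u_j>.
Coefficients: <v, e_1> = 7/sqrt(6), <v, e_2> = 13/sqrt(57), <v, e_3> = -43/sqrt(3059).
Square and sum: Σ |<v, e_j>|^2 = 3779/322.
Compute ||v||^2 = v·v = 14.
Deficit = 14 − 3779/322 = 729/322 ≥ 0, confirming Bessel's inequality. (The deficit equals ||v − Σ <v,e_j> e_j||^2, the squared distance from v to span{e_j}.)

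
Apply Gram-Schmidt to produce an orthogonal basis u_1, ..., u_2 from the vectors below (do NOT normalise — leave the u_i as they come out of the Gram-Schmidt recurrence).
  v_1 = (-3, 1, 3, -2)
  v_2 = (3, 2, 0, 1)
Orthogonal basis:
  u_1 = (-3, 1, 3, -2)
  u_2 = (42/23, 55/23, 27/23, 5/23)

Apply the Gram-Schmidt recurrence
  u_1 = v_1
  u_i = v_i − Σ_{j<i} ((v_i · u_j) / (u_j · u_j)) · u_j.

Step by step this gives:
  u_1 = (-3, 1, 3, -2)
  u_2 = (42/23, 55/23, 27/23, 5/23)

Orthogonality check:
  u_2 · u_1 = 0 (should be 0)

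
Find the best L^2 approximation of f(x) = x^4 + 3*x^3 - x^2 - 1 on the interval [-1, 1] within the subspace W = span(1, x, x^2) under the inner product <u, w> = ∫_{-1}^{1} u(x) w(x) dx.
g(x) = -x^2/7 + 9*x/5 - 38/35

The best approximation g ∈ W is the orthogonal projection of f onto W. Writing g = a_0 + a_1 x + a_2 x^2, the coefficients solve the normal equations G · a = b where
  G_{ij} = <φ_i, φ_j> and b_i = <f, φ_i>, with φ_0 = 1, φ_1 = x, φ_2 = x^2.
G =
  [2, 0, 2/3]
  [0, 2/3, 0]
  [2/3, 0, 2/5],
b = (-34/15, 6/5, -82/105).
Solving gives a_0 = -38/35, a_1 = 9/5, a_2 = -1/7, so
  g(x) = -x^2/7 + 9*x/5 - 38/35.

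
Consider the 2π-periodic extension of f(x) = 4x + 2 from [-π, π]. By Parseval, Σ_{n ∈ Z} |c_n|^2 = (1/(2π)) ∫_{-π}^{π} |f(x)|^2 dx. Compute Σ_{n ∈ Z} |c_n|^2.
Σ |c_n|^2 = 16π^2/3 + 4

Expand and integrate term by term over [-π, π]:
  ∫ (4x)^2 dx = 16·(2π^3/3); ∫ 2·4·(2)·x dx = 0 (odd integrand); ∫ 2^2 dx = 4·2π.
So (1/(2π)) ∫_{-π}^{π} (4x + 2)^2 dx = 16π^2/3 + 4 = 16π^2/3 + 4.
Parseval ⇒ Σ |c_n|^2 = 16π^2/3 + 4.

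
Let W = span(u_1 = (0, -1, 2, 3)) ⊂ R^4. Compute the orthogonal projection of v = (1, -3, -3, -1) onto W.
proj_W(v) = (0, 3/7, -6/7, -9/7)

Set up U = [u_1 | ... | u_1] ∈ R^(4×1). The projector onto W = col(U) is P = U (U^T U)^(-1) U^T.
Compute U^T U =
  [14],
and U^T v = (-6).
Solve U^T U · c = U^T v for the coefficients: c = (-3/7). The projection is proj_W(v) = U c.
Check: (v - proj_W(v)) · u_1 = 0  (should be 0).
Result: proj_W(v) = (0, 3/7, -6/7, -9/7).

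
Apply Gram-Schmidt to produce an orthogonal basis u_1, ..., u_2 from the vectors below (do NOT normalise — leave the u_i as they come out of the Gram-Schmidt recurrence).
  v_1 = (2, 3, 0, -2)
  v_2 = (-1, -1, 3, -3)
Orthogonal basis:
  u_1 = (2, 3, 0, -2)
  u_2 = (-19/17, -20/17, 3, -49/17)

Apply the Gram-Schmidt recurrence
  u_1 = v_1
  u_i = v_i − Σ_{j<i} ((v_i · u_j) / (u_j · u_j)) · u_j.

Step by step this gives:
  u_1 = (2, 3, 0, -2)
  u_2 = (-19/17, -20/17, 3, -49/17)

Orthogonality check:
  u_2 · u_1 = 0 (should be 0)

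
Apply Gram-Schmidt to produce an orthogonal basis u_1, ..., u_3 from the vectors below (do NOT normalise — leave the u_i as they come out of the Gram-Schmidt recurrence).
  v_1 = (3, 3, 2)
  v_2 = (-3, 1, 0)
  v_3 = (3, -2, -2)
Orthogonal basis:
  u_1 = (3, 3, 2)
  u_2 = (-24/11, 20/11, 6/11)
  u_3 = (9/46, 27/46, -27/23)

Apply the Gram-Schmidt recurrence
  u_1 = v_1
  u_i = v_i − Σ_{j<i} ((v_i · u_j) / (u_j · u_j)) · u_j.

Step by step this gives:
  u_1 = (3, 3, 2)
  u_2 = (-24/11, 20/11, 6/11)
  u_3 = (9/46, 27/46, -27/23)

Orthogonality check:
  u_2 · u_1 = 0 (should be 0)
  u_3 · u_1 = 0 (should be 0)
  u_3 · u_2 = 0 (should be 0)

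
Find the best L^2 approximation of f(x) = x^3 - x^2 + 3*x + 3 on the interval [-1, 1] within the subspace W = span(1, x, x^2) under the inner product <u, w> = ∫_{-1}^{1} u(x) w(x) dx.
g(x) = -x^2 + 18*x/5 + 3

The best approximation g ∈ W is the orthogonal projection of f onto W. Writing g = a_0 + a_1 x + a_2 x^2, the coefficients solve the normal equations G · a = b where
  G_{ij} = <φ_i, φ_j> and b_i = <f, φ_i>, with φ_0 = 1, φ_1 = x, φ_2 = x^2.
G =
  [2, 0, 2/3]
  [0, 2/3, 0]
  [2/3, 0, 2/5],
b = (16/3, 12/5, 8/5).
Solving gives a_0 = 3, a_1 = 18/5, a_2 = -1, so
  g(x) = -x^2 + 18*x/5 + 3.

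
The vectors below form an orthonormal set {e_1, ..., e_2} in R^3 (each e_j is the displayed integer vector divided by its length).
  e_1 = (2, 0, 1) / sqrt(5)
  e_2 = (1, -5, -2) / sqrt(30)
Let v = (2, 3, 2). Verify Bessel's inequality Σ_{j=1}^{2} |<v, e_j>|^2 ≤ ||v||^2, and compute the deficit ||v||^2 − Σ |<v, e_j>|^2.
Σ |<v, e_j>|^2 = 101/6; ||v||^2 = 17; deficit = 1/6

Write each e_j = u_j / sqrt(<u_j, u_j>) where u_j is the displayed integer vector. Then <v, e_j> = <v, u_j> / sqrt(<u_j, u_j>), so |<v, e_j>|^2 = <v, u_j>^2 / <u_j, u_j>.
Coefficients: <v, e_1> = 6/sqrt(5), <v, e_2> = -17/sqrt(30).
Square and sum: Σ |<v, e_j>|^2 = 101/6.
Compute ||v||^2 = v·v = 17.
Deficit = 17 − 101/6 = 1/6 ≥ 0, confirming Bessel's inequality. (The deficit equals ||v − Σ <v,e_j> e_j||^2, the squared distance from v to span{e_j}.)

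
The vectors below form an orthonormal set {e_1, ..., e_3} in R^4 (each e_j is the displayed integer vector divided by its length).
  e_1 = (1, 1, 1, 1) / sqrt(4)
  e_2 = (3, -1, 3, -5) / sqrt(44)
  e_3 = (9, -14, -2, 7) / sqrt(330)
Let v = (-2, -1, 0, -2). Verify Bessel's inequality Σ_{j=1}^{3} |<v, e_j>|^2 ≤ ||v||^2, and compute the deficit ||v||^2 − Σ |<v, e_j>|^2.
Σ |<v, e_j>|^2 = 39/5; ||v||^2 = 9; deficit = 6/5

Write each e_j = u_j / sqrt(<u_j, u_j>) where u_j is the displayed integer vector. Then <v, e_j> = <v, u_j> / sqrt(<u_j, u_j>), so |<v, e_j>|^2 = <v, u_j>^2 / <u_j, u_j>.
Coefficients: <v, e_1> = -5/sqrt(4), <v, e_2> = 5/sqrt(44), <v, e_3> = -18/sqrt(330).
Square and sum: Σ |<v, e_j>|^2 = 39/5.
Compute ||v||^2 = v·v = 9.
Deficit = 9 − 39/5 = 6/5 ≥ 0, confirming Bessel's inequality. (The deficit equals ||v − Σ <v,e_j> e_j||^2, the squared distance from v to span{e_j}.)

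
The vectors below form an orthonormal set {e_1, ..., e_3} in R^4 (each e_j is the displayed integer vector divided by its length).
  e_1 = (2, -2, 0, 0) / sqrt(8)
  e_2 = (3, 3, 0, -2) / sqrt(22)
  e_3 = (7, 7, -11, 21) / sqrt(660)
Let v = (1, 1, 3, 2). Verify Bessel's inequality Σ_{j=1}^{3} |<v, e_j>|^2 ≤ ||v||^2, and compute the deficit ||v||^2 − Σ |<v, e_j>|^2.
Σ |<v, e_j>|^2 = 59/60; ||v||^2 = 15; deficit = 841/60

Write each e_j = u_j / sqrt(<u_j, u_j>) where u_j is the displayed integer vector. Then <v, e_j> = <v, u_j> / sqrt(<u_j, u_j>), so |<v, e_j>|^2 = <v, u_j>^2 / <u_j, u_j>.
Coefficients: <v, e_1> = 0/sqrt(8), <v, e_2> = 2/sqrt(22), <v, e_3> = 23/sqrt(660).
Square and sum: Σ |<v, e_j>|^2 = 59/60.
Compute ||v||^2 = v·v = 15.
Deficit = 15 − 59/60 = 841/60 ≥ 0, confirming Bessel's inequality. (The deficit equals ||v − Σ <v,e_j> e_j||^2, the squared distance from v to span{e_j}.)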